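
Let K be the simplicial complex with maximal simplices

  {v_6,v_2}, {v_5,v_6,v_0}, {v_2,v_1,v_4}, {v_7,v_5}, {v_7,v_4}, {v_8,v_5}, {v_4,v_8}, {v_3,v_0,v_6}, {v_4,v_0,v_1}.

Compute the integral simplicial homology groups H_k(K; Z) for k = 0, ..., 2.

H_0 ≅ Z,  H_1 ≅ Z^3,  H_2 = 0.

Take the total order v_0 < v_1 < v_2 < v_3 < v_4 < v_5 < v_6 < v_7 < v_8 on the vertex set. Then K (dimension 2) consists of the simplices:

  0-simplices (9): [v_0], [v_1], [v_2], [v_3], [v_4], [v_5], [v_6], [v_7], [v_8]
  1-simplices (15): (15 of them)
  2-simplices (4): [v_0,v_1,v_4], [v_0,v_3,v_6], [v_0,v_5,v_6], [v_1,v_2,v_4]

Hence C_0 ≅ Z^9, C_1 ≅ Z^15, C_2 ≅ Z^4.

Boundary ∂_1: C_1 → C_0 sends each edge [p,q] (with p < q) to q − p.
The resulting 9×15 matrix has rank 8, and its Smith normal form has invariant factors (1,1,1,1,1,1,1,1).

∂_2: C_2 → C_1 acts by ∂[p,q,r] = [q,r] − [p,r] + [p,q]. For instance
  ∂[v_0,v_5,v_6] = [v_5,v_6] − [v_0,v_6] + [v_0,v_5],
  ∂[v_0,v_3,v_6] = [v_3,v_6] − [v_0,v_6] + [v_0,v_3].
The resulting 15×4 matrix has rank 4, and its Smith normal form has invariant factors (1,1,1,1).

Now H_k = ker ∂_k / im ∂_{k+1}, so:

  H_0: rank C_0 − rank ∂_1 = 9 − 8 = 1, and the invariant factors of ∂_1 are all 1, so H_0 ≅ Z.
  H_1: rank ker ∂_1 − rank ∂_2 = (15 − 8) − 4 = 3, and the invariant factors of ∂_2 are all 1, so H_1 ≅ Z^3.
  H_2: rank ker ∂_2 − rank ∂_3 = (4 − 4) − 0 = 0, and there is no ∂_3, so H_2 ≅ 0.

As a check, the Euler characteristic is 9 − 15 + 4 = -2, which agrees with 1 − 3 + 0 = -2.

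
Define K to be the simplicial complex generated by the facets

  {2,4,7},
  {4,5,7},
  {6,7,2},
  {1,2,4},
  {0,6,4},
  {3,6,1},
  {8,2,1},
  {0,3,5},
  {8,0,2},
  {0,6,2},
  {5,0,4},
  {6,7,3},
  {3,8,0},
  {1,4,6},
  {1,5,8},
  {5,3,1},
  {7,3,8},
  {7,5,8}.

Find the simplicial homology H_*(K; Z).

H_0 = Z,  H_1 = Z ⊕ Z_2,  H_2 = 0.

K has 9 vertices, 27 edges, 18 triangles.
rank ∂_0 = 0, rank ∂_1 = 8 ⇒ b_0 = 9 − 0 − 8 = 1; all invariant factors of ∂_1 are 1 so no torsion. So H_0 = Z.
rank ∂_1 = 8, rank ∂_2 = 18 ⇒ b_1 = 27 − 8 − 18 = 1; ∂_2 has invariant factor(s) [2] giving torsion. So H_1 = Z ⊕ Z_2.
rank ∂_2 = 18, rank ∂_3 = 0 ⇒ b_2 = 18 − 18 − 0 = 0. So H_2 = 0.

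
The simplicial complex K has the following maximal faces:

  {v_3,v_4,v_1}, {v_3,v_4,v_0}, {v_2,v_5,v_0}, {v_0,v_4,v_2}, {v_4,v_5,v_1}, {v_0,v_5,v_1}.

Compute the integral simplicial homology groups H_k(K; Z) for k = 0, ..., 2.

H_0 ≅ Z,  H_1 ≅ Z,  H_2 = 0.

Fix the vertex order v_0 < v_1 < v_2 < v_3 < v_4 < v_5 and write every simplex with vertices in increasing order. Then dim K = 2 and the simplices of K are:

  0-simplices (6): [v_0], [v_1], [v_2], [v_3], [v_4], [v_5]
  1-simplices (12): [v_0,v_1], [v_0,v_2], [v_0,v_3], [v_0,v_4], [v_0,v_5], [v_1,v_3], [v_1,v_4], [v_1,v_5], [v_2,v_4], [v_2,v_5], [v_3,v_4], [v_4,v_5]
  2-simplices (6): [v_0,v_1,v_5], [v_0,v_2,v_4], [v_0,v_2,v_5], [v_0,v_3,v_4], [v_1,v_3,v_4], [v_1,v_4,v_5]

so the chain groups are C_0 ≅ Z^6, C_1 ≅ Z^12, C_2 ≅ Z^6.

∂_1: C_1 → C_0 is given by ∂[p,q] = [q] − [p]. For instance
  ∂[v_3,v_4] = [v_4] − [v_3].
As a 6×12 matrix over Z this has rank 5, with invariant factors (1,1,1,1,1).

The boundary map ∂_2: C_2 → C_1 sends each 2-simplex [p,q,r] to [q,r] − [p,r] + [p,q]. For instance
  ∂[v_0,v_2,v_4] = [v_2,v_4] − [v_0,v_4] + [v_0,v_2],
  ∂[v_0,v_1,v_5] = [v_1,v_5] − [v_0,v_5] + [v_0,v_1].
As a 12×6 matrix over Z this has rank 6, with invariant factors (1,1,1,1,1,1).

From H_k ≅ ker(∂_k) / im(∂_{k+1}) we obtain:

  H_0: rank C_0 − rank ∂_1 = 6 − 5 = 1, and the invariant factors of ∂_1 are all 1, so H_0 = Z.
  H_1: rank ker ∂_1 − rank ∂_2 = (12 − 5) − 6 = 1, and the invariant factors of ∂_2 are all 1, so H_1 = Z.
  H_2: rank ker ∂_2 − rank ∂_3 = (6 − 6) − 0 = 0, and there is no ∂_3, so H_2 = 0.

(K is a triangulation of the cylinder S^1 x I.)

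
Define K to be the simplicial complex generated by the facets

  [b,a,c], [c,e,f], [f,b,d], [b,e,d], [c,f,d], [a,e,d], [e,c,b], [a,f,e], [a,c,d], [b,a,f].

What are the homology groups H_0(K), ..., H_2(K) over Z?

K has 6 vertices, 15 edges, 10 triangles.
rank ∂_0 = 0, rank ∂_1 = 5 ⇒ b_0 = 6 − 0 − 5 = 1; all invariant factors of ∂_1 are 1 so no torsion. So H_0 ≅ Z.
rank ∂_1 = 5, rank ∂_2 = 10 ⇒ b_1 = 15 − 5 − 10 = 0; ∂_2 has invariant factor(s) [2] giving torsion. So H_1 ≅ Z/2.
rank ∂_2 = 10, rank ∂_3 = 0 ⇒ b_2 = 10 − 10 − 0 = 0. So H_2 ≅ 0.

H_0 ≅ Z,  H_1 ≅ Z/2,  H_2 = 0.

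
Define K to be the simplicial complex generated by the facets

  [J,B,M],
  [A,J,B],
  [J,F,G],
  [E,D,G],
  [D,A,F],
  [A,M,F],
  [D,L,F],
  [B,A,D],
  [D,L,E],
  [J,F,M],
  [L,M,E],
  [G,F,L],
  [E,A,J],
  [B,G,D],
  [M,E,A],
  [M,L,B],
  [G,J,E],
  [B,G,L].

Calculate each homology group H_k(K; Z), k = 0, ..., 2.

H_0 ≅ Z,  H_1 ≅ Z × Z/2,  H_2 = 0.

We work with the vertex ordering A < B < D < E < F < G < J < L < M. The simplices of K, each written with vertices in increasing order, are:

  0-simplices (9): A, B, D, E, F, G, J, L, M
  1-simplices (27): AB, AD, AE, AF, AJ, AM, BD, BG, BJ, BL, BM, DE, DF, DG, DL, EG, EJ, EL, EM, FG, FJ, FL, FM, GJ, GL, JM, LM
  2-simplices (18): ABD, ABJ, ADF, AEJ, AEM, AFM, BDG, BGL, BJM, BLM, DEG, DEL, DFL, EGJ, ELM, FGJ, FGL, FJM

giving chain groups C_0 ≅ Z^9, C_1 ≅ Z^27, C_2 ≅ Z^18.

∂_1: C_1 → C_0 maps an edge to its endpoints' difference, ∂[p,q] = q − p.
This gives a 9×27 integer matrix of rank 8; reducing to Smith normal form yields diagonal entries (1,1,1,1,1,1,1,1).

The boundary map ∂_2: C_2 → C_1 acts by ∂[p,q,r] = [q,r] − [p,r] + [p,q]. For instance
  ∂AEM = EM − AM + AE,
  ∂BLM = LM − BM + BL.
The resulting 27×18 matrix has rank 18, and its Smith normal form has invariant factors (1,1,1,1,1,1,1,1,1,1,1,1,1,1,1,1,1,2).

Reading off H_k = ker ∂_k / im ∂_{k+1}:

  H_0: rank C_0 − rank ∂_1 = 9 − 8 = 1, and the invariant factors of ∂_1 are all 1, so H_0 ≅ Z.
  H_1: rank ker ∂_1 − rank ∂_2 = (27 − 8) − 18 = 1, and ∂_2 has invariant factor 2 > 1, so H_1 ≅ Z × Z/2.
  H_2: rank ker ∂_2 − rank ∂_3 = (18 − 18) − 0 = 0, and there is no ∂_3, so H_2 ≅ 0.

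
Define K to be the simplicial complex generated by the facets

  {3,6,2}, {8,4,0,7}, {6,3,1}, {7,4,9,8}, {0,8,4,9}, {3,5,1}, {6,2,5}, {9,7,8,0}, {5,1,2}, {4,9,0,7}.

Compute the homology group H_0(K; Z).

Fix the vertex order 0 < 1 < 2 < 3 < 4 < 5 < 6 < 7 < 8 < 9 and write every simplex with vertices in increasing order. Then dim K = 3 and the simplices of K are:

  0-simplices (10): [0], [1], [2], [3], [4], [5], [6], [7], [8], [9]
  1-simplices (20): [0,4], [0,7], [0,8], [0,9], [1,2], [1,3], [1,5], [1,6], [2,3], [2,5], [2,6], [3,5], [3,6], [4,7], [4,8], [4,9], [5,6], [7,8], [7,9], [8,9]
  2-simplices (15): [0,4,7], [0,4,8], [0,4,9], [0,7,8], [0,7,9], [0,8,9], [1,2,5], [1,3,5], [1,3,6], [2,3,6], [2,5,6], [4,7,8], [4,7,9], [4,8,9], [7,8,9]
  3-simplices (5): [0,4,7,8], [0,4,7,9], [0,4,8,9], [0,7,8,9], [4,7,8,9]

Hence C_0 ≅ Z^10, C_1 ≅ Z^20, C_2 ≅ Z^15, C_3 ≅ Z^5.

∂_1: C_1 → C_0 sends each edge [p,q] (with p < q) to q − p.
This gives a 10×20 integer matrix of rank 8; reducing to Smith normal form yields diagonal entries (1,1,1,1,1,1,1,1).

∂_2: C_2 → C_1 acts by ∂[p,q,r] = [q,r] − [p,r] + [p,q]. For instance
  ∂[1,3,6] = [3,6] − [1,6] + [1,3],
  ∂[4,7,9] = [7,9] − [4,9] + [4,7].
The 20×15 boundary matrix has rank 11 and Smith normal form diag(1,1,1,1,1,1,1,1,1,1,1).

The boundary map ∂_3: C_3 → C_2 sends each 3-simplex σ to the alternating sum Σ_i (−1)^i (σ with its i-th vertex removed). For instance
  ∂[0,4,7,8] = [4,7,8] − [0,7,8] + [0,4,8] − [0,4,7],
  ∂[0,7,8,9] = [7,8,9] − [0,8,9] + [0,7,9] − [0,7,8].
As a 15×5 matrix over Z this has rank 4, with invariant factors (1,1,1,1).

Now H_k = ker ∂_k / im ∂_{k+1}, so:

  H_0: rank C_0 − rank ∂_1 = 10 − 8 = 2, and the invariant factors of ∂_1 are all 1, so H_0 ≅ Z^2.

(K is a triangulation of the disjoint union of the Möbius band and the 3-sphere S^3.)

H_0 ≅ Z^2.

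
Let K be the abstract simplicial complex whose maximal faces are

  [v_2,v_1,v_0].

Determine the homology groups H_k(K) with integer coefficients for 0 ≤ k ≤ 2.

H_0 = Z,  H_1 = 0,  H_2 = 0.

Order the vertices as v_0 < v_1 < v_2. Listing each simplex with vertices in this order, K has dimension 2 with simplices:

  0-simplices (3): [v_0], [v_1], [v_2]
  1-simplices (3): [v_0,v_1], [v_0,v_2], [v_1,v_2]
  2-simplices (1): [v_0,v_1,v_2]

Hence C_0 ≅ Z^3, C_1 ≅ Z^3, C_2 ≅ Z^1.

Boundary ∂_1: C_1 → C_0 maps an edge to its endpoints' difference, ∂[p,q] = q − p.
As a 3×3 matrix over Z this has rank 2, with invariant factors (1,1).

Boundary ∂_2: C_2 → C_1 maps a triangle to the signed sum of its edges. For instance
  ∂[v_0,v_1,v_2] = [v_1,v_2] − [v_0,v_2] + [v_0,v_1].
This gives a 3×1 integer matrix of rank 1; reducing to Smith normal form yields diagonal entries (1).

Computing H_k = (kernel of ∂_k) / (image of ∂_{k+1}):

  H_0: rank C_0 − rank ∂_1 = 3 − 2 = 1, and the invariant factors of ∂_1 are all 1, so H_0 = Z.
  H_1: rank ker ∂_1 − rank ∂_2 = (3 − 2) − 1 = 0, and the invariant factors of ∂_2 are all 1, so H_1 = 0.
  H_2: rank ker ∂_2 − rank ∂_3 = (1 − 1) − 0 = 0, and there is no ∂_3, so H_2 = 0.

As a check, the Euler characteristic is 3 − 3 + 1 = 1, which agrees with 1 − 0 + 0 = 1.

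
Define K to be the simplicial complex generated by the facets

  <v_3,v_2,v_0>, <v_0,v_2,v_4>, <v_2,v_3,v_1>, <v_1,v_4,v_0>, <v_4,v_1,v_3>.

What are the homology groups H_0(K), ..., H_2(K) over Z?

Take the total order v_0 < v_1 < v_2 < v_3 < v_4 on the vertex set. Then K (dimension 2) consists of the simplices:

  0-simplices (5): [v_0], [v_1], [v_2], [v_3], [v_4]
  1-simplices (10): [v_0,v_1], [v_0,v_2], [v_0,v_3], [v_0,v_4], [v_1,v_2], [v_1,v_3], [v_1,v_4], [v_2,v_3], [v_2,v_4], [v_3,v_4]
  2-simplices (5): [v_0,v_1,v_4], [v_0,v_2,v_3], [v_0,v_2,v_4], [v_1,v_2,v_3], [v_1,v_3,v_4]

so the chain groups are C_0 ≅ Z^5, C_1 ≅ Z^10, C_2 ≅ Z^5.

Boundary ∂_1: C_1 → C_0 is given by ∂[p,q] = [q] − [p]. For instance
  ∂[v_2,v_4] = [v_4] − [v_2].
The resulting 5×10 matrix has rank 4, and its Smith normal form has invariant factors (1,1,1,1).

Boundary ∂_2: C_2 → C_1 maps a triangle to the signed sum of its edges. For instance
  ∂[v_1,v_2,v_3] = [v_2,v_3] − [v_1,v_3] + [v_1,v_2],
  ∂[v_0,v_2,v_3] = [v_2,v_3] − [v_0,v_3] + [v_0,v_2].
This gives a 10×5 integer matrix of rank 5; reducing to Smith normal form yields diagonal entries (1,1,1,1,1).

Computing H_k = (kernel of ∂_k) / (image of ∂_{k+1}):

  H_0: rank C_0 − rank ∂_1 = 5 − 4 = 1, and the invariant factors of ∂_1 are all 1, so H_0 = Z.
  H_1: rank ker ∂_1 − rank ∂_2 = (10 − 4) − 5 = 1, and the invariant factors of ∂_2 are all 1, so H_1 = Z.
  H_2: rank ker ∂_2 − rank ∂_3 = (5 − 5) − 0 = 0, and there is no ∂_3, so H_2 = 0.

As a check, the Euler characteristic is 5 − 10 + 5 = 0, which agrees with 1 − 1 + 0 = 0.
(K is a triangulation of the Möbius band.)

H_0 ≅ Z,  H_1 ≅ Z,  H_2 = 0.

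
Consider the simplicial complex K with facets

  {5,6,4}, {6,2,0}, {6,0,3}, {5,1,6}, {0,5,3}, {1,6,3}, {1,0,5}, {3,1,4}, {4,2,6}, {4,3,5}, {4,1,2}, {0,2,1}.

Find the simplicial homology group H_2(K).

H_2 = 0.

Order the vertices as 0 < 1 < 2 < 3 < 4 < 5 < 6. Listing each simplex with vertices in this order, K has dimension 2 with simplices:

  0-simplices (7): [0], [1], [2], [3], [4], [5], [6]
  1-simplices (18): [0,1], [0,2], [0,3], [0,5], [0,6], [1,2], [1,3], [1,4], [1,5], [1,6], [2,4], [2,6], [3,4], [3,5], [3,6], [4,5], [4,6], [5,6]
  2-simplices (12): [0,1,2], [0,1,5], [0,2,6], [0,3,5], [0,3,6], [1,2,4], [1,3,4], [1,3,6], [1,5,6], [2,4,6], [3,4,5], [4,5,6]

giving chain groups C_0 ≅ Z^7, C_1 ≅ Z^18, C_2 ≅ Z^12.

The boundary map ∂_1: C_1 → C_0 is given by ∂[p,q] = [q] − [p].
The resulting 7×18 matrix has rank 6, and its Smith normal form has invariant factors (1,1,1,1,1,1).

Boundary ∂_2: C_2 → C_1 sends each 2-simplex [p,q,r] to [q,r] − [p,r] + [p,q]. For instance
  ∂[1,5,6] = [5,6] − [1,6] + [1,5],
  ∂[0,1,5] = [1,5] − [0,5] + [0,1].
The 18×12 boundary matrix has rank 12 and Smith normal form diag(1,1,1,1,1,1,1,1,1,1,1,2).

Computing H_k = (kernel of ∂_k) / (image of ∂_{k+1}):

  H_2: rank ker ∂_2 − rank ∂_3 = (12 − 12) − 0 = 0, and there is no ∂_3, so H_2 ≅ 0.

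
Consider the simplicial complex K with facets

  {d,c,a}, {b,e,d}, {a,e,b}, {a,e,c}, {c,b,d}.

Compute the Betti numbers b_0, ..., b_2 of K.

Order the vertices as a < b < c < d < e. Listing each simplex with vertices in this order, K has dimension 2 with simplices:

  0-simplices (5): a, b, c, d, e
  1-simplices (10): ab, ac, ad, ae, bc, bd, be, cd, ce, de
  2-simplices (5): abe, acd, ace, bcd, bde

Hence C_0 ≅ Z^5, C_1 ≅ Z^10, C_2 ≅ Z^5.

The boundary map ∂_1: C_1 → C_0 sends each edge [p,q] (with p < q) to q − p.
The 5×10 boundary matrix has rank 4 and Smith normal form diag(1,1,1,1).

The boundary map ∂_2: C_2 → C_1 sends each 2-simplex [p,q,r] to [q,r] − [p,r] + [p,q]. For instance
  ∂bde = de − be + bd,
  ∂abe = be − ae + ab.
As a 10×5 matrix over Z this has rank 5, with invariant factors (1,1,1,1,1).

Computing H_k = (kernel of ∂_k) / (image of ∂_{k+1}):

  H_0: rank C_0 − rank ∂_1 = 5 − 4 = 1, and the invariant factors of ∂_1 are all 1, so H_0 = Z.
  H_1: rank ker ∂_1 − rank ∂_2 = (10 − 4) − 5 = 1, and the invariant factors of ∂_2 are all 1, so H_1 = Z.
  H_2: rank ker ∂_2 − rank ∂_3 = (5 − 5) − 0 = 0, and there is no ∂_3, so H_2 = 0.

Hence the Betti numbers are b_0 = 1, b_1 = 1, b_2 = 0.

b_0 = 1, b_1 = 1, b_2 = 0.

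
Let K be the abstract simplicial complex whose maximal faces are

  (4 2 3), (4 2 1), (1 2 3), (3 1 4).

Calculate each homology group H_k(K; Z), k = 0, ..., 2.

Take the total order 1 < 2 < 3 < 4 on the vertex set. Then K (dimension 2) consists of the simplices:

  0-simplices (4): [1], [2], [3], [4]
  1-simplices (6): [1,2], [1,3], [1,4], [2,3], [2,4], [3,4]
  2-simplices (4): [1,2,3], [1,2,4], [1,3,4], [2,3,4]

Hence C_0 ≅ Z^4, C_1 ≅ Z^6, C_2 ≅ Z^4.

∂_1: C_1 → C_0 sends each edge [p,q] (with p < q) to q − p.
This gives a 4×6 integer matrix of rank 3; reducing to Smith normal form yields diagonal entries (1,1,1).

Boundary ∂_2: C_2 → C_1 maps a triangle to the signed sum of its edges. For instance
  ∂[2,3,4] = [3,4] − [2,4] + [2,3],
  ∂[1,3,4] = [3,4] − [1,4] + [1,3].
As a 6×4 matrix over Z this has rank 3, with invariant factors (1,1,1).

Reading off H_k = ker ∂_k / im ∂_{k+1}:

  H_0: rank C_0 − rank ∂_1 = 4 − 3 = 1, and the invariant factors of ∂_1 are all 1, so H_0 ≅ Z.
  H_1: rank ker ∂_1 − rank ∂_2 = (6 − 3) − 3 = 0, and the invariant factors of ∂_2 are all 1, so H_1 ≅ 0.
  H_2: rank ker ∂_2 − rank ∂_3 = (4 − 3) − 0 = 1, and there is no ∂_3, so H_2 ≅ Z.

As a check, the Euler characteristic is 4 − 6 + 4 = 2, which agrees with 1 − 0 + 1 = 2.

H_0 ≅ Z,  H_1 = 0,  H_2 ≅ Z.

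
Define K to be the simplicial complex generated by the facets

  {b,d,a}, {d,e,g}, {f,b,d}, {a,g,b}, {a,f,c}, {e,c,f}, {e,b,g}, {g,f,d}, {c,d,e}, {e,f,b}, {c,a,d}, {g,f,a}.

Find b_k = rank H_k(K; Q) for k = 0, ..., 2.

b_0 = 1, b_1 = 0, b_2 = 0.

Take the total order a < b < c < d < e < f < g on the vertex set. Then K (dimension 2) consists of the simplices:

  0-simplices (7): a, b, c, d, e, f, g
  1-simplices (18): ab, ac, ad, af, ag, bd, be, bf, bg, cd, ce, cf, de, df, dg, ef, eg, fg
  2-simplices (12): abd, abg, acd, acf, afg, bdf, bef, beg, cde, cef, deg, dfg

giving chain groups C_0 ≅ Z^7, C_1 ≅ Z^18, C_2 ≅ Z^12.

Boundary ∂_1: C_1 → C_0 is given by ∂[p,q] = [q] − [p]. For instance
  ∂fg = g − f.
This gives a 7×18 integer matrix of rank 6; reducing to Smith normal form yields diagonal entries (1,1,1,1,1,1).

∂_2: C_2 → C_1 maps a triangle to the signed sum of its edges. For instance
  ∂cef = ef − cf + ce,
  ∂afg = fg − ag + af.
The resulting 18×12 matrix has rank 12, and its Smith normal form has invariant factors (1,1,1,1,1,1,1,1,1,1,1,2).

From H_k ≅ ker(∂_k) / im(∂_{k+1}) we obtain:

  H_0: rank C_0 − rank ∂_1 = 7 − 6 = 1, and the invariant factors of ∂_1 are all 1, so H_0 = Z.
  H_1: rank ker ∂_1 − rank ∂_2 = (18 − 6) − 12 = 0, and ∂_2 has invariant factor 2 > 1, so H_1 = Z/2.
  H_2: rank ker ∂_2 − rank ∂_3 = (12 − 12) − 0 = 0, and there is no ∂_3, so H_2 = 0.

Hence the Betti numbers are b_0 = 1, b_1 = 0, b_2 = 0.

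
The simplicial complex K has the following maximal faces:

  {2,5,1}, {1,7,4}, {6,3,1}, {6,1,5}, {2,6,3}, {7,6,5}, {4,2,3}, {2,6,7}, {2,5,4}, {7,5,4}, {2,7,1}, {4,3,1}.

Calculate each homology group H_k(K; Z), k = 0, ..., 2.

H_0 ≅ Z,  H_1 ≅ Z/2Z,  H_2 = 0.

Fix the vertex order 1 < 2 < 3 < 4 < 5 < 6 < 7 and write every simplex with vertices in increasing order. Then dim K = 2 and the simplices of K are:

  0-simplices (7): [1], [2], [3], [4], [5], [6], [7]
  1-simplices (18): [1,2], [1,3], [1,4], [1,5], [1,6], [1,7], [2,3], [2,4], [2,5], [2,6], [2,7], [3,4], [3,6], [4,5], [4,7], [5,6], [5,7], [6,7]
  2-simplices (12): [1,2,5], [1,2,7], [1,3,4], [1,3,6], [1,4,7], [1,5,6], [2,3,4], [2,3,6], [2,4,5], [2,6,7], [4,5,7], [5,6,7]

Hence C_0 ≅ Z^7, C_1 ≅ Z^18, C_2 ≅ Z^12.

∂_1: C_1 → C_0 sends each edge [p,q] (with p < q) to q − p. For instance
  ∂[2,7] = [7] − [2].
The resulting 7×18 matrix has rank 6, and its Smith normal form has invariant factors (1,1,1,1,1,1).

Boundary ∂_2: C_2 → C_1 sends each 2-simplex [p,q,r] to [q,r] − [p,r] + [p,q]. For instance
  ∂[1,2,7] = [2,7] − [1,7] + [1,2],
  ∂[1,3,4] = [3,4] − [1,4] + [1,3].
As a 18×12 matrix over Z this has rank 12, with invariant factors (1,1,1,1,1,1,1,1,1,1,1,2).

Reading off H_k = ker ∂_k / im ∂_{k+1}:

  H_0: rank C_0 − rank ∂_1 = 7 − 6 = 1, and the invariant factors of ∂_1 are all 1, so H_0 = Z.
  H_1: rank ker ∂_1 − rank ∂_2 = (18 − 6) − 12 = 0, and ∂_2 has invariant factor 2 > 1, so H_1 = Z/2Z.
  H_2: rank ker ∂_2 − rank ∂_3 = (12 − 12) − 0 = 0, and there is no ∂_3, so H_2 = 0.

As a check, the Euler characteristic is 7 − 18 + 12 = 1, which agrees with 1 − 0 + 0 = 1.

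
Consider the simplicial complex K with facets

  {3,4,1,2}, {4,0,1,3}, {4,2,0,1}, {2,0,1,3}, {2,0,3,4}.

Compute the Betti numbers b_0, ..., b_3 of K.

We work with the vertex ordering 0 < 1 < 2 < 3 < 4. The simplices of K, each written with vertices in increasing order, are:

  0-simplices (5): [0], [1], [2], [3], [4]
  1-simplices (10): [0,1], [0,2], [0,3], [0,4], [1,2], [1,3], [1,4], [2,3], [2,4], [3,4]
  2-simplices (10): [0,1,2], [0,1,3], [0,1,4], [0,2,3], [0,2,4], [0,3,4], [1,2,3], [1,2,4], [1,3,4], [2,3,4]
  3-simplices (5): [0,1,2,3], [0,1,2,4], [0,1,3,4], [0,2,3,4], [1,2,3,4]

Hence C_0 ≅ Z^5, C_1 ≅ Z^10, C_2 ≅ Z^10, C_3 ≅ Z^5.

The boundary map ∂_1: C_1 → C_0 sends each edge [p,q] (with p < q) to q − p.
The resulting 5×10 matrix has rank 4, and its Smith normal form has invariant factors (1,1,1,1).

The boundary map ∂_2: C_2 → C_1 sends each 2-simplex [p,q,r] to [q,r] − [p,r] + [p,q]. For instance
  ∂[1,2,4] = [2,4] − [1,4] + [1,2],
  ∂[0,2,3] = [2,3] − [0,3] + [0,2].
The resulting 10×10 matrix has rank 6, and its Smith normal form has invariant factors (1,1,1,1,1,1).

The boundary map ∂_3: C_3 → C_2 sends each 3-simplex σ to the alternating sum Σ_i (−1)^i (σ with its i-th vertex removed). For instance
  ∂[0,2,3,4] = [2,3,4] − [0,3,4] + [0,2,4] − [0,2,3],
  ∂[0,1,3,4] = [1,3,4] − [0,3,4] + [0,1,4] − [0,1,3].
The resulting 10×5 matrix has rank 4, and its Smith normal form has invariant factors (1,1,1,1).

Computing H_k = (kernel of ∂_k) / (image of ∂_{k+1}):

  H_0: rank C_0 − rank ∂_1 = 5 − 4 = 1, and the invariant factors of ∂_1 are all 1, so H_0 = Z.
  H_1: rank ker ∂_1 − rank ∂_2 = (10 − 4) − 6 = 0, and the invariant factors of ∂_2 are all 1, so H_1 = 0.
  H_2: rank ker ∂_2 − rank ∂_3 = (10 − 6) − 4 = 0, and the invariant factors of ∂_3 are all 1, so H_2 = 0.
  H_3: rank ker ∂_3 − rank ∂_4 = (5 − 4) − 0 = 1, and there is no ∂_4, so H_3 = Z.

Hence the Betti numbers are b_0 = 1, b_1 = 0, b_2 = 0, b_3 = 1.

b_0 = 1, b_1 = 0, b_2 = 0, b_3 = 1.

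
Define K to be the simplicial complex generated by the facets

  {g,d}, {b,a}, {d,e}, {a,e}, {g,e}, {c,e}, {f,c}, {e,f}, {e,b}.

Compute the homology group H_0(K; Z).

Take the total order a < b < c < d < e < f < g on the vertex set. Then K (dimension 1) consists of the simplices:

  0-simplices (7): a, b, c, d, e, f, g
  1-simplices (9): ab, ae, be, ce, cf, de, dg, ef, eg

giving chain groups C_0 ≅ Z^7, C_1 ≅ Z^9.

∂_1: C_1 → C_0 is given by ∂[p,q] = [q] − [p].
The resulting 7×9 matrix has rank 6, and its Smith normal form has invariant factors (1,1,1,1,1,1).

From H_k ≅ ker(∂_k) / im(∂_{k+1}) we obtain:

  H_0: rank C_0 − rank ∂_1 = 7 − 6 = 1, and the invariant factors of ∂_1 are all 1, so H_0 = Z.

(K is a triangulation of a wedge of 3 circles.)

H_0 = Z.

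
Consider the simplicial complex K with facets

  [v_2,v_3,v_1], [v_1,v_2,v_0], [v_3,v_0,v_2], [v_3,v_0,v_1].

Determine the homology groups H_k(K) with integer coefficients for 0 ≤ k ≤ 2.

H_0 ≅ Z,  H_1 = 0,  H_2 ≅ Z.

Take the total order v_0 < v_1 < v_2 < v_3 on the vertex set. Then K (dimension 2) consists of the simplices:

  0-simplices (4): [v_0], [v_1], [v_2], [v_3]
  1-simplices (6): [v_0,v_1], [v_0,v_2], [v_0,v_3], [v_1,v_2], [v_1,v_3], [v_2,v_3]
  2-simplices (4): [v_0,v_1,v_2], [v_0,v_1,v_3], [v_0,v_2,v_3], [v_1,v_2,v_3]

so the chain groups are C_0 ≅ Z^4, C_1 ≅ Z^6, C_2 ≅ Z^4.

∂_1: C_1 → C_0 maps an edge to its endpoints' difference, ∂[p,q] = q − p. For instance
  ∂[v_1,v_3] = [v_3] − [v_1].
As a 4×6 matrix over Z this has rank 3, with invariant factors (1,1,1).

Boundary ∂_2: C_2 → C_1 maps a triangle to the signed sum of its edges. For instance
  ∂[v_0,v_1,v_2] = [v_1,v_2] − [v_0,v_2] + [v_0,v_1],
  ∂[v_1,v_2,v_3] = [v_2,v_3] − [v_1,v_3] + [v_1,v_2].
The 6×4 boundary matrix has rank 3 and Smith normal form diag(1,1,1).

Reading off H_k = ker ∂_k / im ∂_{k+1}:

  H_0: rank C_0 − rank ∂_1 = 4 − 3 = 1, and the invariant factors of ∂_1 are all 1, so H_0 = Z.
  H_1: rank ker ∂_1 − rank ∂_2 = (6 − 3) − 3 = 0, and the invariant factors of ∂_2 are all 1, so H_1 = 0.
  H_2: rank ker ∂_2 − rank ∂_3 = (4 − 3) − 0 = 1, and there is no ∂_3, so H_2 = Z.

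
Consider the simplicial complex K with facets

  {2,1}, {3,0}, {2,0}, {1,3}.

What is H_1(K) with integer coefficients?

H_1 ≅ Z.

Order the vertices as 0 < 1 < 2 < 3. Listing each simplex with vertices in this order, K has dimension 1 with simplices:

  0-simplices (4): [0], [1], [2], [3]
  1-simplices (4): [0,2], [0,3], [1,2], [1,3]

giving chain groups C_0 ≅ Z^4, C_1 ≅ Z^4.

The boundary map ∂_1: C_1 → C_0 maps an edge to its endpoints' difference, ∂[p,q] = q − p.
As a 4×4 matrix over Z this has rank 3, with invariant factors (1,1,1).

From H_k ≅ ker(∂_k) / im(∂_{k+1}) we obtain:

  H_1: rank ker ∂_1 − rank ∂_2 = (4 − 3) − 0 = 1, and there is no ∂_2, so H_1 = Z.

(K is a triangulation of the circle S^1.)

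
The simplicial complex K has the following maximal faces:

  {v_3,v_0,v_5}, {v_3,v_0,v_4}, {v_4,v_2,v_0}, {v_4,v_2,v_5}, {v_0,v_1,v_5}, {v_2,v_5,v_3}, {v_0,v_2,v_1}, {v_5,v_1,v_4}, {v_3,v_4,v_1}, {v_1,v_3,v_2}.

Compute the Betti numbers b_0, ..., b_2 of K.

b_0 = 1, b_1 = 0, b_2 = 0.

Fix the vertex order v_0 < v_1 < v_2 < v_3 < v_4 < v_5 and write every simplex with vertices in increasing order. Then dim K = 2 and the simplices of K are:

  0-simplices (6): [v_0], [v_1], [v_2], [v_3], [v_4], [v_5]
  1-simplices (15): (15 of them)
  2-simplices (10): [v_0,v_1,v_2], [v_0,v_1,v_5], [v_0,v_2,v_4], [v_0,v_3,v_4], [v_0,v_3,v_5], [v_1,v_2,v_3], [v_1,v_3,v_4], [v_1,v_4,v_5], [v_2,v_3,v_5], [v_2,v_4,v_5]

so the chain groups are C_0 ≅ Z^6, C_1 ≅ Z^15, C_2 ≅ Z^10.

∂_1: C_1 → C_0 maps an edge to its endpoints' difference, ∂[p,q] = q − p. For instance
  ∂[v_0,v_4] = [v_4] − [v_0].
This gives a 6×15 integer matrix of rank 5; reducing to Smith normal form yields diagonal entries (1,1,1,1,1).

The boundary map ∂_2: C_2 → C_1 sends each 2-simplex [p,q,r] to [q,r] − [p,r] + [p,q]. For instance
  ∂[v_0,v_1,v_2] = [v_1,v_2] − [v_0,v_2] + [v_0,v_1],
  ∂[v_2,v_4,v_5] = [v_4,v_5] − [v_2,v_5] + [v_2,v_4].
The 15×10 boundary matrix has rank 10 and Smith normal form diag(1,1,1,1,1,1,1,1,1,2).

From H_k ≅ ker(∂_k) / im(∂_{k+1}) we obtain:

  H_0: rank C_0 − rank ∂_1 = 6 − 5 = 1, and the invariant factors of ∂_1 are all 1, so H_0 = Z.
  H_1: rank ker ∂_1 − rank ∂_2 = (15 − 5) − 10 = 0, and ∂_2 has invariant factor 2 > 1, so H_1 = Z/2.
  H_2: rank ker ∂_2 − rank ∂_3 = (10 − 10) − 0 = 0, and there is no ∂_3, so H_2 = 0.

As a check, the Euler characteristic is 6 − 15 + 10 = 1, which agrees with 1 − 0 + 0 = 1.
(K is a triangulation of the real projective plane RP^2.)

Hence the Betti numbers are b_0 = 1, b_1 = 0, b_2 = 0.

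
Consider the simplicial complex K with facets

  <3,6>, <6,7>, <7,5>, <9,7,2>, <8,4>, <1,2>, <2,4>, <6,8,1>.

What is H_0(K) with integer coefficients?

Fix the vertex order 1 < 2 < 3 < 4 < 5 < 6 < 7 < 8 < 9 and write every simplex with vertices in increasing order. Then dim K = 2 and the simplices of K are:

  0-simplices (9): [1], [2], [3], [4], [5], [6], [7], [8], [9]
  1-simplices (12): [1,2], [1,6], [1,8], [2,4], [2,7], [2,9], [3,6], [4,8], [5,7], [6,7], [6,8], [7,9]
  2-simplices (2): [1,6,8], [2,7,9]

so the chain groups are C_0 ≅ Z^9, C_1 ≅ Z^12, C_2 ≅ Z^2.

∂_1: C_1 → C_0 sends each edge [p,q] (with p < q) to q − p.
The resulting 9×12 matrix has rank 8, and its Smith normal form has invariant factors (1,1,1,1,1,1,1,1).

The boundary map ∂_2: C_2 → C_1 maps a triangle to the signed sum of its edges. For instance
  ∂[2,7,9] = [7,9] − [2,9] + [2,7],
  ∂[1,6,8] = [6,8] − [1,8] + [1,6].
The 12×2 boundary matrix has rank 2 and Smith normal form diag(1,1).

Reading off H_k = ker ∂_k / im ∂_{k+1}:

  H_0: rank C_0 − rank ∂_1 = 9 − 8 = 1, and the invariant factors of ∂_1 are all 1, so H_0 ≅ Z.

H_0 ≅ Z.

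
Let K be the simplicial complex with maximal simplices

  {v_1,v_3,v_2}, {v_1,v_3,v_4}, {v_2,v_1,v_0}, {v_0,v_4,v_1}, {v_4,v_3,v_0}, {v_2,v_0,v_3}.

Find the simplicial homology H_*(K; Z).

Order the vertices as v_0 < v_1 < v_2 < v_3 < v_4. Listing each simplex with vertices in this order, K has dimension 2 with simplices:

  0-simplices (5): [v_0], [v_1], [v_2], [v_3], [v_4]
  1-simplices (9): [v_0,v_1], [v_0,v_2], [v_0,v_3], [v_0,v_4], [v_1,v_2], [v_1,v_3], [v_1,v_4], [v_2,v_3], [v_3,v_4]
  2-simplices (6): [v_0,v_1,v_2], [v_0,v_1,v_4], [v_0,v_2,v_3], [v_0,v_3,v_4], [v_1,v_2,v_3], [v_1,v_3,v_4]

so the chain groups are C_0 ≅ Z^5, C_1 ≅ Z^9, C_2 ≅ Z^6.

∂_1: C_1 → C_0 sends each edge [p,q] (with p < q) to q − p.
The 5×9 boundary matrix has rank 4 and Smith normal form diag(1,1,1,1).

∂_2: C_2 → C_1 maps a triangle to the signed sum of its edges. For instance
  ∂[v_0,v_3,v_4] = [v_3,v_4] − [v_0,v_4] + [v_0,v_3],
  ∂[v_1,v_3,v_4] = [v_3,v_4] − [v_1,v_4] + [v_1,v_3].
This gives a 9×6 integer matrix of rank 5; reducing to Smith normal form yields diagonal entries (1,1,1,1,1).

From H_k ≅ ker(∂_k) / im(∂_{k+1}) we obtain:

  H_0: rank C_0 − rank ∂_1 = 5 − 4 = 1, and the invariant factors of ∂_1 are all 1, so H_0 = Z.
  H_1: rank ker ∂_1 − rank ∂_2 = (9 − 4) − 5 = 0, and the invariant factors of ∂_2 are all 1, so H_1 = 0.
  H_2: rank ker ∂_2 − rank ∂_3 = (6 − 5) − 0 = 1, and there is no ∂_3, so H_2 = Z.

(K is a triangulation of the 2-sphere S^2.)

H_0 ≅ Z,  H_1 = 0,  H_2 ≅ Z.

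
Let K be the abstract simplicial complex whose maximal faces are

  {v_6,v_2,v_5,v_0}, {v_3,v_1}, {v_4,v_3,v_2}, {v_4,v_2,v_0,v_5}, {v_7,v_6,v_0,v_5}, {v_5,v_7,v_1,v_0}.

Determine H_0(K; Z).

Fix the vertex order v_0 < v_1 < v_2 < v_3 < v_4 < v_5 < v_6 < v_7 and write every simplex with vertices in increasing order. Then dim K = 3 and the simplices of K are:

  0-simplices (8): [v_0], [v_1], [v_2], [v_3], [v_4], [v_5], [v_6], [v_7]
  1-simplices (18): (18 of them)
  2-simplices (14): (14 of them)
  3-simplices (4): [v_0,v_1,v_5,v_7], [v_0,v_2,v_4,v_5], [v_0,v_2,v_5,v_6], [v_0,v_5,v_6,v_7]

Hence C_0 ≅ Z^8, C_1 ≅ Z^18, C_2 ≅ Z^14, C_3 ≅ Z^4.

The boundary map ∂_1: C_1 → C_0 maps an edge to its endpoints' difference, ∂[p,q] = q − p. For instance
  ∂[v_1,v_7] = [v_7] − [v_1].
The resulting 8×18 matrix has rank 7, and its Smith normal form has invariant factors (1,1,1,1,1,1,1).

Boundary ∂_2: C_2 → C_1 maps a triangle to the signed sum of its edges. For instance
  ∂[v_0,v_1,v_7] = [v_1,v_7] − [v_0,v_7] + [v_0,v_1],
  ∂[v_0,v_1,v_5] = [v_1,v_5] − [v_0,v_5] + [v_0,v_1].
As a 18×14 matrix over Z this has rank 10, with invariant factors (1,1,1,1,1,1,1,1,1,1).

∂_3: C_3 → C_2 sends each 3-simplex σ to the alternating sum Σ_i (−1)^i (σ with its i-th vertex removed). For instance
  ∂[v_0,v_1,v_5,v_7] = [v_1,v_5,v_7] − [v_0,v_5,v_7] + [v_0,v_1,v_7] − [v_0,v_1,v_5],
  ∂[v_0,v_2,v_5,v_6] = [v_2,v_5,v_6] − [v_0,v_5,v_6] + [v_0,v_2,v_6] − [v_0,v_2,v_5].
This gives a 14×4 integer matrix of rank 4; reducing to Smith normal form yields diagonal entries (1,1,1,1).

From H_k ≅ ker(∂_k) / im(∂_{k+1}) we obtain:

  H_0: rank C_0 − rank ∂_1 = 8 − 7 = 1, and the invariant factors of ∂_1 are all 1, so H_0 ≅ Z.

H_0 ≅ Z.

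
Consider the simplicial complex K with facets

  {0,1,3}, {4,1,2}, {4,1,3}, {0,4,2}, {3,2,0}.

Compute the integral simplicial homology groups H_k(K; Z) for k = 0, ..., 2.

Take the total order 0 < 1 < 2 < 3 < 4 on the vertex set. Then K (dimension 2) consists of the simplices:

  0-simplices (5): [0], [1], [2], [3], [4]
  1-simplices (10): [0,1], [0,2], [0,3], [0,4], [1,2], [1,3], [1,4], [2,3], [2,4], [3,4]
  2-simplices (5): [0,1,3], [0,2,3], [0,2,4], [1,2,4], [1,3,4]

Hence C_0 ≅ Z^5, C_1 ≅ Z^10, C_2 ≅ Z^5.

∂_1: C_1 → C_0 maps an edge to its endpoints' difference, ∂[p,q] = q − p. For instance
  ∂[2,4] = [4] − [2].
The resulting 5×10 matrix has rank 4, and its Smith normal form has invariant factors (1,1,1,1).

Boundary ∂_2: C_2 → C_1 sends each 2-simplex [p,q,r] to [q,r] − [p,r] + [p,q]. For instance
  ∂[0,1,3] = [1,3] − [0,3] + [0,1],
  ∂[0,2,3] = [2,3] − [0,3] + [0,2].
This gives a 10×5 integer matrix of rank 5; reducing to Smith normal form yields diagonal entries (1,1,1,1,1).

Reading off H_k = ker ∂_k / im ∂_{k+1}:

  H_0: rank C_0 − rank ∂_1 = 5 − 4 = 1, and the invariant factors of ∂_1 are all 1, so H_0 ≅ Z.
  H_1: rank ker ∂_1 − rank ∂_2 = (10 − 4) − 5 = 1, and the invariant factors of ∂_2 are all 1, so H_1 ≅ Z.
  H_2: rank ker ∂_2 − rank ∂_3 = (5 − 5) − 0 = 0, and there is no ∂_3, so H_2 ≅ 0.

H_0 ≅ Z,  H_1 ≅ Z,  H_2 = 0.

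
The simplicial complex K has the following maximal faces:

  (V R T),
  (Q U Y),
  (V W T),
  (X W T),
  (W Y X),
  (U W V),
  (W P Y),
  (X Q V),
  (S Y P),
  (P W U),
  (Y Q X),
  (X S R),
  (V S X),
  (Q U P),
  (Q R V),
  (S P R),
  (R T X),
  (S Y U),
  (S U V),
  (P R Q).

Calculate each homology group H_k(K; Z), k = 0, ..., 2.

Take the total order P < Q < R < S < T < U < V < W < X < Y on the vertex set. Then K (dimension 2) consists of the simplices:

  0-simplices (10): P, Q, R, S, T, U, V, W, X, Y
  1-simplices (30): PQ, PR, PS, PU, PW, PY, QR, QU, QV, QX, QY, RS, RT, RV, RX, SU, SV, SX, SY, TV, TW, TX, UV, UW, UY, VW, VX, WX, WY, XY
  2-simplices (20): PQR, PQU, PRS, PSY, PUW, PWY, QRV, QUY, QVX, QXY, RSX, RTV, RTX, SUV, SUY, SVX, TVW, TWX, UVW, WXY

giving chain groups C_0 ≅ Z^10, C_1 ≅ Z^30, C_2 ≅ Z^20.

∂_1: C_1 → C_0 sends each edge [p,q] (with p < q) to q − p.
The resulting 10×30 matrix has rank 9, and its Smith normal form has invariant factors (1,1,1,1,1,1,1,1,1).

Boundary ∂_2: C_2 → C_1 acts by ∂[p,q,r] = [q,r] − [p,r] + [p,q]. For instance
  ∂SUV = UV − SV + SU,
  ∂UVW = VW − UW + UV.
As a 30×20 matrix over Z this has rank 20, with invariant factors (1,1,1,1,1,1,1,1,1,1,1,1,1,1,1,1,1,1,1,2).

Computing H_k = (kernel of ∂_k) / (image of ∂_{k+1}):

  H_0: rank C_0 − rank ∂_1 = 10 − 9 = 1, and the invariant factors of ∂_1 are all 1, so H_0 ≅ Z.
  H_1: rank ker ∂_1 − rank ∂_2 = (30 − 9) − 20 = 1, and ∂_2 has invariant factor 2 > 1, so H_1 ≅ Z ⊕ Z/2.
  H_2: rank ker ∂_2 − rank ∂_3 = (20 − 20) − 0 = 0, and there is no ∂_3, so H_2 ≅ 0.

H_0 ≅ Z,  H_1 ≅ Z ⊕ Z/2,  H_2 = 0.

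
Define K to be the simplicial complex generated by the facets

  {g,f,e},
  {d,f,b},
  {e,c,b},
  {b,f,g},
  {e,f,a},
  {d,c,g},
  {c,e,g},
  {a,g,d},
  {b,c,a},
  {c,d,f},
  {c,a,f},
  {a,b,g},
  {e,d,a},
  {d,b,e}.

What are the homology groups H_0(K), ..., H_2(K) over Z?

H_0 = Z,  H_1 = Z^2,  H_2 = Z.

We work with the vertex ordering a < b < c < d < e < f < g. The simplices of K, each written with vertices in increasing order, are:

  0-simplices (7): a, b, c, d, e, f, g
  1-simplices (21): ab, ac, ad, ae, af, ag, bc, bd, be, bf, bg, cd, ce, cf, cg, de, df, dg, ef, eg, fg
  2-simplices (14): abc, abg, acf, ade, adg, aef, bce, bde, bdf, bfg, cdf, cdg, ceg, efg

giving chain groups C_0 ≅ Z^7, C_1 ≅ Z^21, C_2 ≅ Z^14.

Boundary ∂_1: C_1 → C_0 is given by ∂[p,q] = [q] − [p].
The resulting 7×21 matrix has rank 6, and its Smith normal form has invariant factors (1,1,1,1,1,1).

∂_2: C_2 → C_1 acts by ∂[p,q,r] = [q,r] − [p,r] + [p,q]. For instance
  ∂efg = fg − eg + ef,
  ∂abc = bc − ac + ab.
The 21×14 boundary matrix has rank 13 and Smith normal form diag(1,1,1,1,1,1,1,1,1,1,1,1,1).

From H_k ≅ ker(∂_k) / im(∂_{k+1}) we obtain:

  H_0: rank C_0 − rank ∂_1 = 7 − 6 = 1, and the invariant factors of ∂_1 are all 1, so H_0 = Z.
  H_1: rank ker ∂_1 − rank ∂_2 = (21 − 6) − 13 = 2, and the invariant factors of ∂_2 are all 1, so H_1 = Z^2.
  H_2: rank ker ∂_2 − rank ∂_3 = (14 − 13) − 0 = 1, and there is no ∂_3, so H_2 = Z.

As a check, the Euler characteristic is 7 − 21 + 14 = 0, which agrees with 1 − 2 + 1 = 0.
(K is a triangulation of the torus T^2.)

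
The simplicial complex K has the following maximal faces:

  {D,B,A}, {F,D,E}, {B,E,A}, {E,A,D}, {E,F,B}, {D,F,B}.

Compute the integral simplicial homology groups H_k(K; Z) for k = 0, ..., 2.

K has 5 vertices, 9 edges, 6 triangles.
rank ∂_0 = 0, rank ∂_1 = 4 ⇒ b_0 = 5 − 0 − 4 = 1; all invariant factors of ∂_1 are 1 so no torsion. So H_0 ≅ Z.
rank ∂_1 = 4, rank ∂_2 = 5 ⇒ b_1 = 9 − 4 − 5 = 0; all invariant factors of ∂_2 are 1 so no torsion. So H_1 ≅ 0.
rank ∂_2 = 5, rank ∂_3 = 0 ⇒ b_2 = 6 − 5 − 0 = 1. So H_2 ≅ Z.

H_0 ≅ Z,  H_1 = 0,  H_2 ≅ Z.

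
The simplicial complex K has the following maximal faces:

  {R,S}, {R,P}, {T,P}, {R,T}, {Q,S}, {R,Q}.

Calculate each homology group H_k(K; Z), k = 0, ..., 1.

K has 5 vertices, 6 edges.
rank ∂_0 = 0, rank ∂_1 = 4 ⇒ b_0 = 5 − 0 − 4 = 1; all invariant factors of ∂_1 are 1 so no torsion. So H_0 = Z.
rank ∂_1 = 4, rank ∂_2 = 0 ⇒ b_1 = 6 − 4 − 0 = 2. So H_1 = Z^2.

H_0 ≅ Z,  H_1 ≅ Z^2.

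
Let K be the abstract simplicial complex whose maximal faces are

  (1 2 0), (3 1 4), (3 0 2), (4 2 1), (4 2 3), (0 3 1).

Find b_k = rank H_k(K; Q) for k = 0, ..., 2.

b_0 = 1, b_1 = 0, b_2 = 1.

Order the vertices as 0 < 1 < 2 < 3 < 4. Listing each simplex with vertices in this order, K has dimension 2 with simplices:

  0-simplices (5): [0], [1], [2], [3], [4]
  1-simplices (9): [0,1], [0,2], [0,3], [1,2], [1,3], [1,4], [2,3], [2,4], [3,4]
  2-simplices (6): [0,1,2], [0,1,3], [0,2,3], [1,2,4], [1,3,4], [2,3,4]

giving chain groups C_0 ≅ Z^5, C_1 ≅ Z^9, C_2 ≅ Z^6.

The boundary map ∂_1: C_1 → C_0 is given by ∂[p,q] = [q] − [p]. For instance
  ∂[0,2] = [2] − [0].
The resulting 5×9 matrix has rank 4, and its Smith normal form has invariant factors (1,1,1,1).

Boundary ∂_2: C_2 → C_1 acts by ∂[p,q,r] = [q,r] − [p,r] + [p,q]. For instance
  ∂[2,3,4] = [3,4] − [2,4] + [2,3],
  ∂[1,3,4] = [3,4] − [1,4] + [1,3].
This gives a 9×6 integer matrix of rank 5; reducing to Smith normal form yields diagonal entries (1,1,1,1,1).

Reading off H_k = ker ∂_k / im ∂_{k+1}:

  H_0: rank C_0 − rank ∂_1 = 5 − 4 = 1, and the invariant factors of ∂_1 are all 1, so H_0 = Z.
  H_1: rank ker ∂_1 − rank ∂_2 = (9 − 4) − 5 = 0, and the invariant factors of ∂_2 are all 1, so H_1 = 0.
  H_2: rank ker ∂_2 − rank ∂_3 = (6 − 5) − 0 = 1, and there is no ∂_3, so H_2 = Z.

Hence the Betti numbers are b_0 = 1, b_1 = 0, b_2 = 1.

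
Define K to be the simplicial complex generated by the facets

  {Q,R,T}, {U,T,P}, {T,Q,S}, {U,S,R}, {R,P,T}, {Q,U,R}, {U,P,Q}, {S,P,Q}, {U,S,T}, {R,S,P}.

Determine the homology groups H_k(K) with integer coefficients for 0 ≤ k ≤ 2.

K has 6 vertices, 15 edges, 10 triangles.
rank ∂_0 = 0, rank ∂_1 = 5 ⇒ b_0 = 6 − 0 − 5 = 1; all invariant factors of ∂_1 are 1 so no torsion. So H_0 = Z.
rank ∂_1 = 5, rank ∂_2 = 10 ⇒ b_1 = 15 − 5 − 10 = 0; ∂_2 has invariant factor(s) [2] giving torsion. So H_1 = Z/2.
rank ∂_2 = 10, rank ∂_3 = 0 ⇒ b_2 = 10 − 10 − 0 = 0. So H_2 = 0.

H_0 ≅ Z,  H_1 ≅ Z/2,  H_2 = 0.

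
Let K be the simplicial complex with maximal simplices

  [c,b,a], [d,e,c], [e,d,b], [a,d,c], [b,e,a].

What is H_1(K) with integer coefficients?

H_1 ≅ Z.

K has 5 vertices, 10 edges, 5 triangles.
rank ∂_1 = 4, rank ∂_2 = 5 ⇒ b_1 = 10 − 4 − 5 = 1; all invariant factors of ∂_2 are 1 so no torsion. So H_1 ≅ Z.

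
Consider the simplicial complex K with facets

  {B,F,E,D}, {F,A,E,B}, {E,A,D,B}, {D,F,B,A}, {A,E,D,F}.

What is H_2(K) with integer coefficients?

H_2 = 0.

Fix the vertex order A < B < D < E < F and write every simplex with vertices in increasing order. Then dim K = 3 and the simplices of K are:

  0-simplices (5): A, B, D, E, F
  1-simplices (10): AB, AD, AE, AF, BD, BE, BF, DE, DF, EF
  2-simplices (10): ABD, ABE, ABF, ADE, ADF, AEF, BDE, BDF, BEF, DEF
  3-simplices (5): ABDE, ABDF, ABEF, ADEF, BDEF

Hence C_0 ≅ Z^5, C_1 ≅ Z^10, C_2 ≅ Z^10, C_3 ≅ Z^5.

∂_1: C_1 → C_0 maps an edge to its endpoints' difference, ∂[p,q] = q − p.
The resulting 5×10 matrix has rank 4, and its Smith normal form has invariant factors (1,1,1,1).

∂_2: C_2 → C_1 maps a triangle to the signed sum of its edges. For instance
  ∂DEF = EF − DF + DE,
  ∂ADF = DF − AF + AD.
The resulting 10×10 matrix has rank 6, and its Smith normal form has invariant factors (1,1,1,1,1,1).

The boundary map ∂_3: C_3 → C_2 sends each 3-simplex σ to the alternating sum Σ_i (−1)^i (σ with its i-th vertex removed). For instance
  ∂ABEF = BEF − AEF + ABF − ABE,
  ∂ABDF = BDF − ADF + ABF − ABD.
The resulting 10×5 matrix has rank 4, and its Smith normal form has invariant factors (1,1,1,1).

Computing H_k = (kernel of ∂_k) / (image of ∂_{k+1}):

  H_2: rank ker ∂_2 − rank ∂_3 = (10 − 6) − 4 = 0, and the invariant factors of ∂_3 are all 1, so H_2 ≅ 0.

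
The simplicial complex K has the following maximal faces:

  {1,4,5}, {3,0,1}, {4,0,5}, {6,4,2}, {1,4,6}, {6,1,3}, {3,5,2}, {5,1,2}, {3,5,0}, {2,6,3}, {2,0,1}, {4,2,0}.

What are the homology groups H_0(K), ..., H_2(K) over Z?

H_0 = Z,  H_1 = Z/2Z,  H_2 = 0.

We work with the vertex ordering 0 < 1 < 2 < 3 < 4 < 5 < 6. The simplices of K, each written with vertices in increasing order, are:

  0-simplices (7): [0], [1], [2], [3], [4], [5], [6]
  1-simplices (18): [0,1], [0,2], [0,3], [0,4], [0,5], [1,2], [1,3], [1,4], [1,5], [1,6], [2,3], [2,4], [2,5], [2,6], [3,5], [3,6], [4,5], [4,6]
  2-simplices (12): [0,1,2], [0,1,3], [0,2,4], [0,3,5], [0,4,5], [1,2,5], [1,3,6], [1,4,5], [1,4,6], [2,3,5], [2,3,6], [2,4,6]

Hence C_0 ≅ Z^7, C_1 ≅ Z^18, C_2 ≅ Z^12.

Boundary ∂_1: C_1 → C_0 sends each edge [p,q] (with p < q) to q − p.
This gives a 7×18 integer matrix of rank 6; reducing to Smith normal form yields diagonal entries (1,1,1,1,1,1).

Boundary ∂_2: C_2 → C_1 acts by ∂[p,q,r] = [q,r] − [p,r] + [p,q]. For instance
  ∂[0,1,2] = [1,2] − [0,2] + [0,1],
  ∂[0,4,5] = [4,5] − [0,5] + [0,4].
The resulting 18×12 matrix has rank 12, and its Smith normal form has invariant factors (1,1,1,1,1,1,1,1,1,1,1,2).

From H_k ≅ ker(∂_k) / im(∂_{k+1}) we obtain:

  H_0: rank C_0 − rank ∂_1 = 7 − 6 = 1, and the invariant factors of ∂_1 are all 1, so H_0 = Z.
  H_1: rank ker ∂_1 − rank ∂_2 = (18 − 6) − 12 = 0, and ∂_2 has invariant factor 2 > 1, so H_1 = Z/2Z.
  H_2: rank ker ∂_2 − rank ∂_3 = (12 − 12) − 0 = 0, and there is no ∂_3, so H_2 = 0.

As a check, the Euler characteristic is 7 − 18 + 12 = 1, which agrees with 1 − 0 + 0 = 1.
(K is a triangulation of the real projective plane RP^2.)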